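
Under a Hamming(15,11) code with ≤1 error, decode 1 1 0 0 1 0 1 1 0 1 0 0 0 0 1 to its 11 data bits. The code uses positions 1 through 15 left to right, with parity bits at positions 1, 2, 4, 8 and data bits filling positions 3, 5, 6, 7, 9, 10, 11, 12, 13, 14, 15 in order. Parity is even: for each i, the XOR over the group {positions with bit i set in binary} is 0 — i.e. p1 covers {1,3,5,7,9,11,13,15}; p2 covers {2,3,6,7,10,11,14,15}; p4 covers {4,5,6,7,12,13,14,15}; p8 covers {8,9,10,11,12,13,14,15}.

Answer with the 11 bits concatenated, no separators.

s1 (pos 1,3,5,7,9,11,13,15): 1⊕0⊕1⊕1⊕0⊕0⊕0⊕1 = 0
s2 (pos 2,3,6,7,10,11,14,15): 1⊕0⊕0⊕1⊕1⊕0⊕0⊕1 = 0
s4 (pos 4,5,6,7,12,13,14,15): 0⊕1⊕0⊕1⊕0⊕0⊕0⊕1 = 1
s8 (pos 8,9,10,11,12,13,14,15): 1⊕0⊕1⊕0⊕0⊕0⊕0⊕1 = 1
Syndrome s8…s1 = 1100 → error at position 12.
Flip position 12: 110010110100001 → 110010110101001
Read data bits from positions 3,5,6,7,9,10,11,12,13,14,15: 01010101001

01010101001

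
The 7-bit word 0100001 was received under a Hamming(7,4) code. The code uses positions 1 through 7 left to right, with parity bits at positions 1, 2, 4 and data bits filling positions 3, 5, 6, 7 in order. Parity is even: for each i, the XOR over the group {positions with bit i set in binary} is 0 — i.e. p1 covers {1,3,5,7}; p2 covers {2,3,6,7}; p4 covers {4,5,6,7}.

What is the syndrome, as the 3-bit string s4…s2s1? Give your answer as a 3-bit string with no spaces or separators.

s1 (pos 1,3,5,7): 0⊕0⊕0⊕1 = 1
s2 (pos 2,3,6,7): 1⊕0⊕0⊕1 = 0
s4 (pos 4,5,6,7): 0⊕0⊕0⊕1 = 1
Syndrome s4…s1 = 101 → error at position 5.

101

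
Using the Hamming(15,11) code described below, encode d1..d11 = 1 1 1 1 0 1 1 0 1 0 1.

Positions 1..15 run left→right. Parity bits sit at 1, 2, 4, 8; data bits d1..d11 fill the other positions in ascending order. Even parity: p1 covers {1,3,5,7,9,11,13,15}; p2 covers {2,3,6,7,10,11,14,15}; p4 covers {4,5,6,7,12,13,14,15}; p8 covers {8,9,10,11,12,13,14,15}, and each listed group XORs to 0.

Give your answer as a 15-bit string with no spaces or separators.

001111100110101

Place data at non-parity positions: p1 p2 1 p4 1 1 1 p8 0 1 1 0 1 0 1
p1 (pos 1,3,5,7,9,11,13,15): XOR of data positions = 1⊕1⊕1⊕0⊕1⊕1⊕1 = 0
p2 (pos 2,3,6,7,10,11,14,15): XOR of data positions = 1⊕1⊕1⊕1⊕1⊕0⊕1 = 0
p4 (pos 4,5,6,7,12,13,14,15): XOR of data positions = 1⊕1⊕1⊕0⊕1⊕0⊕1 = 1
p8 (pos 8,9,10,11,12,13,14,15): XOR of data positions = 0⊕1⊕1⊕0⊕1⊕0⊕1 = 0
Codeword: 001111100110101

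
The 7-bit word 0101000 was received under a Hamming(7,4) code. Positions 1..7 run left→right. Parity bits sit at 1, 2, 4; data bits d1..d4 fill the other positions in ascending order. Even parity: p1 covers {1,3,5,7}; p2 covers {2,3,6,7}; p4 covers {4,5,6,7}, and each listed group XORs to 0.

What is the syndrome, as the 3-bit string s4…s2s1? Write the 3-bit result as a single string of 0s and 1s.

110

s1 (pos 1,3,5,7): 0⊕0⊕0⊕0 = 0
s2 (pos 2,3,6,7): 1⊕0⊕0⊕0 = 1
s4 (pos 4,5,6,7): 1⊕0⊕0⊕0 = 1
Syndrome s4…s1 = 110 → error at position 6.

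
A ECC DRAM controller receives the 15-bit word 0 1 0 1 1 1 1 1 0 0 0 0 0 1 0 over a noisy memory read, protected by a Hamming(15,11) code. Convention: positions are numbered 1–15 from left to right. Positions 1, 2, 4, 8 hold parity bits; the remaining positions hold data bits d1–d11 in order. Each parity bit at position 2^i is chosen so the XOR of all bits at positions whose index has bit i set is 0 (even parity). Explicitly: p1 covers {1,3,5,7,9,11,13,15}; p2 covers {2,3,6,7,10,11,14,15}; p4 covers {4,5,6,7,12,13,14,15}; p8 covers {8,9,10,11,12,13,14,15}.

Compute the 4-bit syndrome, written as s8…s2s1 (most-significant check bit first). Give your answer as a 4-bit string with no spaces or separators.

0100

s1 (pos 1,3,5,7,9,11,13,15): 0⊕0⊕1⊕1⊕0⊕0⊕0⊕0 = 0
s2 (pos 2,3,6,7,10,11,14,15): 1⊕0⊕1⊕1⊕0⊕0⊕1⊕0 = 0
s4 (pos 4,5,6,7,12,13,14,15): 1⊕1⊕1⊕1⊕0⊕0⊕1⊕0 = 1
s8 (pos 8,9,10,11,12,13,14,15): 1⊕0⊕0⊕0⊕0⊕0⊕1⊕0 = 0
Syndrome s8…s1 = 0100 → error at position 4.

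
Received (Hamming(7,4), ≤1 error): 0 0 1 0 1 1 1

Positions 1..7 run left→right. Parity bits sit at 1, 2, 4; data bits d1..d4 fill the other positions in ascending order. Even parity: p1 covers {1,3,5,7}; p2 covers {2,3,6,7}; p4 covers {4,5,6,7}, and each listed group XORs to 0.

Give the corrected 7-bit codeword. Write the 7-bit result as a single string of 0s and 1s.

0010110

s1 (pos 1,3,5,7): 0⊕1⊕1⊕1 = 1
s2 (pos 2,3,6,7): 0⊕1⊕1⊕1 = 1
s4 (pos 4,5,6,7): 0⊕1⊕1⊕1 = 1
Syndrome s4…s1 = 111 → error at position 7.
Flip position 7: 0010111 → 0010110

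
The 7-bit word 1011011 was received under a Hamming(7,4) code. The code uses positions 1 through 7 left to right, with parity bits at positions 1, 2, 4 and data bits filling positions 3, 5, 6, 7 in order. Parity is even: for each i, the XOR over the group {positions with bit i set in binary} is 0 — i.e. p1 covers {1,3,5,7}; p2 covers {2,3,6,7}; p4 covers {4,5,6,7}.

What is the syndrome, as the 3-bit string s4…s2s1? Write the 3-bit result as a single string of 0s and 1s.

s1 (pos 1,3,5,7): 1⊕1⊕0⊕1 = 1
s2 (pos 2,3,6,7): 0⊕1⊕1⊕1 = 1
s4 (pos 4,5,6,7): 1⊕0⊕1⊕1 = 1
Syndrome s4…s1 = 111 → error at position 7.

111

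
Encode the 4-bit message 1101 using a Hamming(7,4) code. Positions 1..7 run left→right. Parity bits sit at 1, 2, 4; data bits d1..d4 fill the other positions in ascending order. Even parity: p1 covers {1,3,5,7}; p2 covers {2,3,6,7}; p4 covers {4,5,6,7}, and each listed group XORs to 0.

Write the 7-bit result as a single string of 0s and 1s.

Place data at non-parity positions: p1 p2 1 p4 1 0 1
p1 (pos 1,3,5,7): XOR of data positions = 1⊕1⊕1 = 1
p2 (pos 2,3,6,7): XOR of data positions = 1⊕0⊕1 = 0
p4 (pos 4,5,6,7): XOR of data positions = 1⊕0⊕1 = 0
Codeword: 1010101

1010101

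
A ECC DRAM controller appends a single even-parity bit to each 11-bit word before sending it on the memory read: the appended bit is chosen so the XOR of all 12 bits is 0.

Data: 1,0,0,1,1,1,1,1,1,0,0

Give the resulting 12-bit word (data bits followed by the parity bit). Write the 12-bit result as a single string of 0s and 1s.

100111111001

XOR of the 11 data bits: 1⊕0⊕0⊕1⊕1⊕1⊕1⊕1⊕1⊕0⊕0 = 1
Parity bit = 1 (so all 12 bits XOR to 0).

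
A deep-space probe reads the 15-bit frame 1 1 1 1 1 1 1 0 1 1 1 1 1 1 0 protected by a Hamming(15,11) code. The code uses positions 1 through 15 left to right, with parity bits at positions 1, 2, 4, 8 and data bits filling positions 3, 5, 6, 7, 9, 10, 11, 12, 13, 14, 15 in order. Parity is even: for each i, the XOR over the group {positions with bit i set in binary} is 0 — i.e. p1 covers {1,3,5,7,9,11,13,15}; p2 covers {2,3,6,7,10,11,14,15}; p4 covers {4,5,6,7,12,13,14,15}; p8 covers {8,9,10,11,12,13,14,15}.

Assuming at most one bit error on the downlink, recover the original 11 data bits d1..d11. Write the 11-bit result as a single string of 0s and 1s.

s1 (pos 1,3,5,7,9,11,13,15): 1⊕1⊕1⊕1⊕1⊕1⊕1⊕0 = 1
s2 (pos 2,3,6,7,10,11,14,15): 1⊕1⊕1⊕1⊕1⊕1⊕1⊕0 = 1
s4 (pos 4,5,6,7,12,13,14,15): 1⊕1⊕1⊕1⊕1⊕1⊕1⊕0 = 1
s8 (pos 8,9,10,11,12,13,14,15): 0⊕1⊕1⊕1⊕1⊕1⊕1⊕0 = 0
Syndrome s8…s1 = 0111 → error at position 7.
Flip position 7: 111111101111110 → 111111001111110
Read data bits from positions 3,5,6,7,9,10,11,12,13,14,15: 11101111110

11101111110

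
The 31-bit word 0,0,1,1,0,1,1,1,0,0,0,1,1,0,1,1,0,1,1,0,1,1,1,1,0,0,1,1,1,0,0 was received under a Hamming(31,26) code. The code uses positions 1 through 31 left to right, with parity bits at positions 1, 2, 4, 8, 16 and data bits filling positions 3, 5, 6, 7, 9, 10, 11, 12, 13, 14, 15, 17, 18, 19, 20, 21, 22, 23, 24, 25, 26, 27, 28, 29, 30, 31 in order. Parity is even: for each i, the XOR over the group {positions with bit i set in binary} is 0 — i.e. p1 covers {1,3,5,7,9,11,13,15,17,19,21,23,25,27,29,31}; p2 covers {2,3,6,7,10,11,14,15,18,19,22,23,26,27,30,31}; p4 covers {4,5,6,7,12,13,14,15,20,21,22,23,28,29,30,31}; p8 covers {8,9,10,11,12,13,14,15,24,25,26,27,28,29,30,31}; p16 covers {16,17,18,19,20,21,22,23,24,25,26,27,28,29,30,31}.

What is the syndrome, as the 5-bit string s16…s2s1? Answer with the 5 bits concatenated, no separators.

00111

s1 (pos 1,3,5,7,9,11,13,15,17,19,21,23,25,27,29,31): 0⊕1⊕0⊕1⊕0⊕0⊕1⊕1⊕0⊕1⊕1⊕1⊕0⊕1⊕1⊕0 = 1
s2 (pos 2,3,6,7,10,11,14,15,18,19,22,23,26,27,30,31): 0⊕1⊕1⊕1⊕0⊕0⊕0⊕1⊕1⊕1⊕1⊕1⊕0⊕1⊕0⊕0 = 1
s4 (pos 4,5,6,7,12,13,14,15,20,21,22,23,28,29,30,31): 1⊕0⊕1⊕1⊕1⊕1⊕0⊕1⊕0⊕1⊕1⊕1⊕1⊕1⊕0⊕0 = 1
s8 (pos 8,9,10,11,12,13,14,15,24,25,26,27,28,29,30,31): 1⊕0⊕0⊕0⊕1⊕1⊕0⊕1⊕1⊕0⊕0⊕1⊕1⊕1⊕0⊕0 = 0
s16 (pos 16,17,18,19,20,21,22,23,24,25,26,27,28,29,30,31): 1⊕0⊕1⊕1⊕0⊕1⊕1⊕1⊕1⊕0⊕0⊕1⊕1⊕1⊕0⊕0 = 0
Syndrome s16…s1 = 00111 → error at position 7.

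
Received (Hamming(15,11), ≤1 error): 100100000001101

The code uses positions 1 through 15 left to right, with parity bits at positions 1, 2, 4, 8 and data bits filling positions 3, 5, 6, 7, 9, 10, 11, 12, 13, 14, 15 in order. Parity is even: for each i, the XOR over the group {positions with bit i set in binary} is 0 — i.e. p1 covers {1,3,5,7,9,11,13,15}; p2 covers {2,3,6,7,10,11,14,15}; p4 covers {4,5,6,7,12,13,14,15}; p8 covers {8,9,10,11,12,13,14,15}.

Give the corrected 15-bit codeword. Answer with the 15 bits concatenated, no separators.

100100000011101

s1 (pos 1,3,5,7,9,11,13,15): 1⊕0⊕0⊕0⊕0⊕0⊕1⊕1 = 1
s2 (pos 2,3,6,7,10,11,14,15): 0⊕0⊕0⊕0⊕0⊕0⊕0⊕1 = 1
s4 (pos 4,5,6,7,12,13,14,15): 1⊕0⊕0⊕0⊕1⊕1⊕0⊕1 = 0
s8 (pos 8,9,10,11,12,13,14,15): 0⊕0⊕0⊕0⊕1⊕1⊕0⊕1 = 1
Syndrome s8…s1 = 1011 → error at position 11.
Flip position 11: 100100000001101 → 100100000011101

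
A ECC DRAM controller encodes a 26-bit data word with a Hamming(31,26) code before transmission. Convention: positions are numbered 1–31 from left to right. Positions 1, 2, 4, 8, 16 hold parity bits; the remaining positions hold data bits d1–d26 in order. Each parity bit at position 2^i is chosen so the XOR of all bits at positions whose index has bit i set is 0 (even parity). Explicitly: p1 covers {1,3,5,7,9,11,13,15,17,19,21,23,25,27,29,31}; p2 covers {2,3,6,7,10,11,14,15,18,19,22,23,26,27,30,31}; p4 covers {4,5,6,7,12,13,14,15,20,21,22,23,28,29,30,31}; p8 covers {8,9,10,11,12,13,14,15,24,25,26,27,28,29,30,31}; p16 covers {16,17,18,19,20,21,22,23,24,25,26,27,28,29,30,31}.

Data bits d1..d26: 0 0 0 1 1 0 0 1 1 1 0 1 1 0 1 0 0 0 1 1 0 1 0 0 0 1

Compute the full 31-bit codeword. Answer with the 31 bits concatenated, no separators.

1100001010011101110100011010001

Place data at non-parity positions: p1 p2 0 p4 0 0 1 p8 1 0 0 1 1 1 0 p16 1 1 0 1 0 0 0 1 1 0 1 0 0 0 1
p1 (pos 1,3,5,7,9,11,13,15,17,19,21,23,25,27,29,31): XOR of data positions = 0⊕0⊕1⊕1⊕0⊕1⊕0⊕1⊕0⊕0⊕0⊕1⊕1⊕0⊕1 = 1
p2 (pos 2,3,6,7,10,11,14,15,18,19,22,23,26,27,30,31): XOR of data positions = 0⊕0⊕1⊕0⊕0⊕1⊕0⊕1⊕0⊕0⊕0⊕0⊕1⊕0⊕1 = 1
p4 (pos 4,5,6,7,12,13,14,15,20,21,22,23,28,29,30,31): XOR of data positions = 0⊕0⊕1⊕1⊕1⊕1⊕0⊕1⊕0⊕0⊕0⊕0⊕0⊕0⊕1 = 0
p8 (pos 8,9,10,11,12,13,14,15,24,25,26,27,28,29,30,31): XOR of data positions = 1⊕0⊕0⊕1⊕1⊕1⊕0⊕1⊕1⊕0⊕1⊕0⊕0⊕0⊕1 = 0
p16 (pos 16,17,18,19,20,21,22,23,24,25,26,27,28,29,30,31): XOR of data positions = 1⊕1⊕0⊕1⊕0⊕0⊕0⊕1⊕1⊕0⊕1⊕0⊕0⊕0⊕1 = 1
Codeword: 1100001010011101110100011010001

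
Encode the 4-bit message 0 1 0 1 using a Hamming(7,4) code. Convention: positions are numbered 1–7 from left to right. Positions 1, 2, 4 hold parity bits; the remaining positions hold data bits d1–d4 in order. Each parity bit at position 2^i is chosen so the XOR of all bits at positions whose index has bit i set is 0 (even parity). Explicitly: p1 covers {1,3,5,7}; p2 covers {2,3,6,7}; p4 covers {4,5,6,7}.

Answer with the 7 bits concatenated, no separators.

0100101

Place data at non-parity positions: p1 p2 0 p4 1 0 1
p1 (pos 1,3,5,7): XOR of data positions = 0⊕1⊕1 = 0
p2 (pos 2,3,6,7): XOR of data positions = 0⊕0⊕1 = 1
p4 (pos 4,5,6,7): XOR of data positions = 1⊕0⊕1 = 0
Codeword: 0100101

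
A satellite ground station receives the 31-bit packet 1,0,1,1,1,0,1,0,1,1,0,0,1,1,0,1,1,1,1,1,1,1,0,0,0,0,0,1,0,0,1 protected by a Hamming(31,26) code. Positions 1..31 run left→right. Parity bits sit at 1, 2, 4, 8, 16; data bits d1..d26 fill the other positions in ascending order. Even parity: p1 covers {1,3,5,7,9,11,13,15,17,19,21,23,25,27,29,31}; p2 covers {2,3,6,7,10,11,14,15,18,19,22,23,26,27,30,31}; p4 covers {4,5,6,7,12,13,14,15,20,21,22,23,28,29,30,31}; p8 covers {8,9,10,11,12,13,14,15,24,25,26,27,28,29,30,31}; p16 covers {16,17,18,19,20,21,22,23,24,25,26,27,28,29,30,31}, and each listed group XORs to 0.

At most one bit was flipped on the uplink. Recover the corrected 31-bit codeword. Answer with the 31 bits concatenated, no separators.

1011101011001100111111000001001

s1 (pos 1,3,5,7,9,11,13,15,17,19,21,23,25,27,29,31): 1⊕1⊕1⊕1⊕1⊕0⊕1⊕0⊕1⊕1⊕1⊕0⊕0⊕0⊕0⊕1 = 0
s2 (pos 2,3,6,7,10,11,14,15,18,19,22,23,26,27,30,31): 0⊕1⊕0⊕1⊕1⊕0⊕1⊕0⊕1⊕1⊕1⊕0⊕0⊕0⊕0⊕1 = 0
s4 (pos 4,5,6,7,12,13,14,15,20,21,22,23,28,29,30,31): 1⊕1⊕0⊕1⊕0⊕1⊕1⊕0⊕1⊕1⊕1⊕0⊕1⊕0⊕0⊕1 = 0
s8 (pos 8,9,10,11,12,13,14,15,24,25,26,27,28,29,30,31): 0⊕1⊕1⊕0⊕0⊕1⊕1⊕0⊕0⊕0⊕0⊕0⊕1⊕0⊕0⊕1 = 0
s16 (pos 16,17,18,19,20,21,22,23,24,25,26,27,28,29,30,31): 1⊕1⊕1⊕1⊕1⊕1⊕1⊕0⊕0⊕0⊕0⊕0⊕1⊕0⊕0⊕1 = 1
Syndrome s16…s1 = 10000 → error at position 16.
Flip position 16: 1011101011001101111111000001001 → 1011101011001100111111000001001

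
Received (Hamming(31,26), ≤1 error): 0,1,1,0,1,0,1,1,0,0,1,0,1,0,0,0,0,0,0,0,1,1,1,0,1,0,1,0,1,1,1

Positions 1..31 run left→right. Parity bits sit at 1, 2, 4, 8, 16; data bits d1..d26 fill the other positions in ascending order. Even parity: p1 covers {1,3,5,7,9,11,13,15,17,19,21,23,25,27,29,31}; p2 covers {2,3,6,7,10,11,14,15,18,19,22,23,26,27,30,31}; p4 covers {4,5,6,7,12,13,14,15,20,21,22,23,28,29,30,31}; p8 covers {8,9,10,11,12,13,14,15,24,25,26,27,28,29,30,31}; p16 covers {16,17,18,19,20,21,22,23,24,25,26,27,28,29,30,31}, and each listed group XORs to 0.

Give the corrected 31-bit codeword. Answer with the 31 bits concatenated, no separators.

s1 (pos 1,3,5,7,9,11,13,15,17,19,21,23,25,27,29,31): 0⊕1⊕1⊕1⊕0⊕1⊕1⊕0⊕0⊕0⊕1⊕1⊕1⊕1⊕1⊕1 = 1
s2 (pos 2,3,6,7,10,11,14,15,18,19,22,23,26,27,30,31): 1⊕1⊕0⊕1⊕0⊕1⊕0⊕0⊕0⊕0⊕1⊕1⊕0⊕1⊕1⊕1 = 1
s4 (pos 4,5,6,7,12,13,14,15,20,21,22,23,28,29,30,31): 0⊕1⊕0⊕1⊕0⊕1⊕0⊕0⊕0⊕1⊕1⊕1⊕0⊕1⊕1⊕1 = 1
s8 (pos 8,9,10,11,12,13,14,15,24,25,26,27,28,29,30,31): 1⊕0⊕0⊕1⊕0⊕1⊕0⊕0⊕0⊕1⊕0⊕1⊕0⊕1⊕1⊕1 = 0
s16 (pos 16,17,18,19,20,21,22,23,24,25,26,27,28,29,30,31): 0⊕0⊕0⊕0⊕0⊕1⊕1⊕1⊕0⊕1⊕0⊕1⊕0⊕1⊕1⊕1 = 0
Syndrome s16…s1 = 00111 → error at position 7.
Flip position 7: 0110101100101000000011101010111 → 0110100100101000000011101010111

0110100100101000000011101010111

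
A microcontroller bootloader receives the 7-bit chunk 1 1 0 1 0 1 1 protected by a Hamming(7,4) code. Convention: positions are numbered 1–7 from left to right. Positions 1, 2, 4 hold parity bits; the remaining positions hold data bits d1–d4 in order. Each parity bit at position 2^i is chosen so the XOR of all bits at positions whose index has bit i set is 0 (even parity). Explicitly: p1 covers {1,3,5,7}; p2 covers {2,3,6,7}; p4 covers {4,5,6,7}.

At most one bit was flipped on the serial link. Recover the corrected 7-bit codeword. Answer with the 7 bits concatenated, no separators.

s1 (pos 1,3,5,7): 1⊕0⊕0⊕1 = 0
s2 (pos 2,3,6,7): 1⊕0⊕1⊕1 = 1
s4 (pos 4,5,6,7): 1⊕0⊕1⊕1 = 1
Syndrome s4…s1 = 110 → error at position 6.
Flip position 6: 1101011 → 1101001

1101001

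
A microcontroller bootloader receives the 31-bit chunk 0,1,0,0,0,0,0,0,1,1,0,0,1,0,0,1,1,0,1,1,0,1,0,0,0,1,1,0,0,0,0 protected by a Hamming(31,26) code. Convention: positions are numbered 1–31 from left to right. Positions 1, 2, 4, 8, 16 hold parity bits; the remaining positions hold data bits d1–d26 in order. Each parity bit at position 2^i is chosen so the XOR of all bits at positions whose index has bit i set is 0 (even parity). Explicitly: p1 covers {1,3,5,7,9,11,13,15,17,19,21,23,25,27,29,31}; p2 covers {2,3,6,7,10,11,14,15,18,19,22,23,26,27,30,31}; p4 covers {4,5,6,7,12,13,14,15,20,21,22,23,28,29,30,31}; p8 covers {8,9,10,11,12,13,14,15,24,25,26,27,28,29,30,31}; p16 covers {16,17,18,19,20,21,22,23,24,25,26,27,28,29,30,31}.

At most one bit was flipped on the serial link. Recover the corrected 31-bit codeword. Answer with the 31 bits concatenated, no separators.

s1 (pos 1,3,5,7,9,11,13,15,17,19,21,23,25,27,29,31): 0⊕0⊕0⊕0⊕1⊕0⊕1⊕0⊕1⊕1⊕0⊕0⊕0⊕1⊕0⊕0 = 1
s2 (pos 2,3,6,7,10,11,14,15,18,19,22,23,26,27,30,31): 1⊕0⊕0⊕0⊕1⊕0⊕0⊕0⊕0⊕1⊕1⊕0⊕1⊕1⊕0⊕0 = 0
s4 (pos 4,5,6,7,12,13,14,15,20,21,22,23,28,29,30,31): 0⊕0⊕0⊕0⊕0⊕1⊕0⊕0⊕1⊕0⊕1⊕0⊕0⊕0⊕0⊕0 = 1
s8 (pos 8,9,10,11,12,13,14,15,24,25,26,27,28,29,30,31): 0⊕1⊕1⊕0⊕0⊕1⊕0⊕0⊕0⊕0⊕1⊕1⊕0⊕0⊕0⊕0 = 1
s16 (pos 16,17,18,19,20,21,22,23,24,25,26,27,28,29,30,31): 1⊕1⊕0⊕1⊕1⊕0⊕1⊕0⊕0⊕0⊕1⊕1⊕0⊕0⊕0⊕0 = 1
Syndrome s16…s1 = 11101 → error at position 29.
Flip position 29: 0100000011001001101101000110000 → 0100000011001001101101000110100

0100000011001001101101000110100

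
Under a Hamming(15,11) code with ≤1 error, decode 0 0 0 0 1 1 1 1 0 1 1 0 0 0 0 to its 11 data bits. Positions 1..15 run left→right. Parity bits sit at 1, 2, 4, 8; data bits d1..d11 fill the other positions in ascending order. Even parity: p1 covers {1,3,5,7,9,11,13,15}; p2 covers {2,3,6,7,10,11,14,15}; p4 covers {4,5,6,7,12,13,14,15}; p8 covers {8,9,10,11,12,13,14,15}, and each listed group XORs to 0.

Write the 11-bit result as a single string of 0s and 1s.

01110110100

s1 (pos 1,3,5,7,9,11,13,15): 0⊕0⊕1⊕1⊕0⊕1⊕0⊕0 = 1
s2 (pos 2,3,6,7,10,11,14,15): 0⊕0⊕1⊕1⊕1⊕1⊕0⊕0 = 0
s4 (pos 4,5,6,7,12,13,14,15): 0⊕1⊕1⊕1⊕0⊕0⊕0⊕0 = 1
s8 (pos 8,9,10,11,12,13,14,15): 1⊕0⊕1⊕1⊕0⊕0⊕0⊕0 = 1
Syndrome s8…s1 = 1101 → error at position 13.
Flip position 13: 000011110110000 → 000011110110100
Read data bits from positions 3,5,6,7,9,10,11,12,13,14,15: 01110110100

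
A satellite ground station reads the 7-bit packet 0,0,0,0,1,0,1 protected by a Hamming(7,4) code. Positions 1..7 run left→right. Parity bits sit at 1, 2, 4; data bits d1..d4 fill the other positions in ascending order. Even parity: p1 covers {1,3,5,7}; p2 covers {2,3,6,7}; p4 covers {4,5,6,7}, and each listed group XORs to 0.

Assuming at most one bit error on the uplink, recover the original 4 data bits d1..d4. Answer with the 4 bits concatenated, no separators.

0101

s1 (pos 1,3,5,7): 0⊕0⊕1⊕1 = 0
s2 (pos 2,3,6,7): 0⊕0⊕0⊕1 = 1
s4 (pos 4,5,6,7): 0⊕1⊕0⊕1 = 0
Syndrome s4…s1 = 010 → error at position 2.
Flip position 2: 0000101 → 0100101
Read data bits from positions 3,5,6,7: 0101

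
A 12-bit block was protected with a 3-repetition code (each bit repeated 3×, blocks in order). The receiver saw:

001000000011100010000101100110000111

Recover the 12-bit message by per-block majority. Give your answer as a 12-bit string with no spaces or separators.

000100010101

Block 1 (001): 1 one → 0
Block 2 (000): 0 ones → 0
Block 3 (000): 0 ones → 0
Block 4 (011): 2 ones → 1
Block 5 (100): 1 one → 0
Block 6 (010): 1 one → 0
Block 7 (000): 0 ones → 0
Block 8 (101): 2 ones → 1
Block 9 (100): 1 one → 0
Block 10 (110): 2 ones → 1
Block 11 (000): 0 ones → 0
Block 12 (111): 3 ones → 1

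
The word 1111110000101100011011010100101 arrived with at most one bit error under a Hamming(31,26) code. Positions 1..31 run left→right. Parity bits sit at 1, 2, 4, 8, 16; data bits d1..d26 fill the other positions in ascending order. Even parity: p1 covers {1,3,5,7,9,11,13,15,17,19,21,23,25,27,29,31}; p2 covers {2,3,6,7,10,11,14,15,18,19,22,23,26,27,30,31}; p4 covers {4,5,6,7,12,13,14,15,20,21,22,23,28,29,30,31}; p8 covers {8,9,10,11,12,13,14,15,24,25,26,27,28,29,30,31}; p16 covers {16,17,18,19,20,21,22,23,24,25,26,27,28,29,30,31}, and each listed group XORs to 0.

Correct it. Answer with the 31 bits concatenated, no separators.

1111110000100100011011010100101

s1 (pos 1,3,5,7,9,11,13,15,17,19,21,23,25,27,29,31): 1⊕1⊕1⊕0⊕0⊕1⊕1⊕0⊕0⊕1⊕1⊕0⊕0⊕0⊕1⊕1 = 1
s2 (pos 2,3,6,7,10,11,14,15,18,19,22,23,26,27,30,31): 1⊕1⊕1⊕0⊕0⊕1⊕1⊕0⊕1⊕1⊕1⊕0⊕1⊕0⊕0⊕1 = 0
s4 (pos 4,5,6,7,12,13,14,15,20,21,22,23,28,29,30,31): 1⊕1⊕1⊕0⊕0⊕1⊕1⊕0⊕0⊕1⊕1⊕0⊕0⊕1⊕0⊕1 = 1
s8 (pos 8,9,10,11,12,13,14,15,24,25,26,27,28,29,30,31): 0⊕0⊕0⊕1⊕0⊕1⊕1⊕0⊕1⊕0⊕1⊕0⊕0⊕1⊕0⊕1 = 1
s16 (pos 16,17,18,19,20,21,22,23,24,25,26,27,28,29,30,31): 0⊕0⊕1⊕1⊕0⊕1⊕1⊕0⊕1⊕0⊕1⊕0⊕0⊕1⊕0⊕1 = 0
Syndrome s16…s1 = 01101 → error at position 13.
Flip position 13: 1111110000101100011011010100101 → 1111110000100100011011010100101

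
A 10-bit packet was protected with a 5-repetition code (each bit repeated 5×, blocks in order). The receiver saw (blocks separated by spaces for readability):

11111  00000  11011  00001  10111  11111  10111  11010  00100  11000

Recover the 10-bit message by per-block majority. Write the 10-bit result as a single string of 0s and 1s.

1010111100

Block 1 (11111): 5 ones → 1
Block 2 (00000): 0 ones → 0
Block 3 (11011): 4 ones → 1
Block 4 (00001): 1 one → 0
Block 5 (10111): 4 ones → 1
Block 6 (11111): 5 ones → 1
Block 7 (10111): 4 ones → 1
Block 8 (11010): 3 ones → 1
Block 9 (00100): 1 one → 0
Block 10 (11000): 2 ones → 0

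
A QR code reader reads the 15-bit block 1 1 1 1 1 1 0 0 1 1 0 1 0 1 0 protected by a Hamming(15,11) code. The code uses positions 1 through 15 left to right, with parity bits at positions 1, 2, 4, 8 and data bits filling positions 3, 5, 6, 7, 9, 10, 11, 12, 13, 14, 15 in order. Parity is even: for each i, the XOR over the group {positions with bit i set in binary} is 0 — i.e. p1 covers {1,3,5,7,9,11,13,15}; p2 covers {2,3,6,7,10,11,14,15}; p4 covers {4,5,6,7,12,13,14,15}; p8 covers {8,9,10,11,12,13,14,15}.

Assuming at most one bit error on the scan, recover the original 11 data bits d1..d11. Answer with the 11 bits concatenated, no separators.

11001101010

s1 (pos 1,3,5,7,9,11,13,15): 1⊕1⊕1⊕0⊕1⊕0⊕0⊕0 = 0
s2 (pos 2,3,6,7,10,11,14,15): 1⊕1⊕1⊕0⊕1⊕0⊕1⊕0 = 1
s4 (pos 4,5,6,7,12,13,14,15): 1⊕1⊕1⊕0⊕1⊕0⊕1⊕0 = 1
s8 (pos 8,9,10,11,12,13,14,15): 0⊕1⊕1⊕0⊕1⊕0⊕1⊕0 = 0
Syndrome s8…s1 = 0110 → error at position 6.
Flip position 6: 111111001101010 → 111110001101010
Read data bits from positions 3,5,6,7,9,10,11,12,13,14,15: 11001101010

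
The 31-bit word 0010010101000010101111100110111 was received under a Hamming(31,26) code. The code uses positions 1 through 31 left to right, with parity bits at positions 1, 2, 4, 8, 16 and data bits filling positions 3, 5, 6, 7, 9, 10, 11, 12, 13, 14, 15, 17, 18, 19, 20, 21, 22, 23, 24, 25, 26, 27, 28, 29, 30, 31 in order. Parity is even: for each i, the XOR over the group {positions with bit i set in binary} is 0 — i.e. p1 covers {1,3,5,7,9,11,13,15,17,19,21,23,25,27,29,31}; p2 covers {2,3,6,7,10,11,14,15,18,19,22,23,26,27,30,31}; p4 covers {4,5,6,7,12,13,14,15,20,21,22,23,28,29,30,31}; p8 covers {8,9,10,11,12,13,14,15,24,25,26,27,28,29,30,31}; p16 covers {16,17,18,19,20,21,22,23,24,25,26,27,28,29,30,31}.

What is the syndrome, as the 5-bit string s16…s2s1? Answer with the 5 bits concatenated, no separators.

10111

s1 (pos 1,3,5,7,9,11,13,15,17,19,21,23,25,27,29,31): 0⊕1⊕0⊕0⊕0⊕0⊕0⊕1⊕1⊕1⊕1⊕1⊕0⊕1⊕1⊕1 = 1
s2 (pos 2,3,6,7,10,11,14,15,18,19,22,23,26,27,30,31): 0⊕1⊕1⊕0⊕1⊕0⊕0⊕1⊕0⊕1⊕1⊕1⊕1⊕1⊕1⊕1 = 1
s4 (pos 4,5,6,7,12,13,14,15,20,21,22,23,28,29,30,31): 0⊕0⊕1⊕0⊕0⊕0⊕0⊕1⊕1⊕1⊕1⊕1⊕0⊕1⊕1⊕1 = 1
s8 (pos 8,9,10,11,12,13,14,15,24,25,26,27,28,29,30,31): 1⊕0⊕1⊕0⊕0⊕0⊕0⊕1⊕0⊕0⊕1⊕1⊕0⊕1⊕1⊕1 = 0
s16 (pos 16,17,18,19,20,21,22,23,24,25,26,27,28,29,30,31): 0⊕1⊕0⊕1⊕1⊕1⊕1⊕1⊕0⊕0⊕1⊕1⊕0⊕1⊕1⊕1 = 1
Syndrome s16…s1 = 10111 → error at position 23.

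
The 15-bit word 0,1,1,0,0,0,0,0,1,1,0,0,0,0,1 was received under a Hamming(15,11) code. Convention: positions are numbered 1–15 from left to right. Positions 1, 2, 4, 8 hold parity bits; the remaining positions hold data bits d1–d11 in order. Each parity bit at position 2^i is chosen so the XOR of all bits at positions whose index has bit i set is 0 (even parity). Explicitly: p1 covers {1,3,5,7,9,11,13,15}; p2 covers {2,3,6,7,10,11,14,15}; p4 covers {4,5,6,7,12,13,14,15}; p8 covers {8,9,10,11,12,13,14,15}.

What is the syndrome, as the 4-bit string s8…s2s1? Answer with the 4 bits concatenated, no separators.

s1 (pos 1,3,5,7,9,11,13,15): 0⊕1⊕0⊕0⊕1⊕0⊕0⊕1 = 1
s2 (pos 2,3,6,7,10,11,14,15): 1⊕1⊕0⊕0⊕1⊕0⊕0⊕1 = 0
s4 (pos 4,5,6,7,12,13,14,15): 0⊕0⊕0⊕0⊕0⊕0⊕0⊕1 = 1
s8 (pos 8,9,10,11,12,13,14,15): 0⊕1⊕1⊕0⊕0⊕0⊕0⊕1 = 1
Syndrome s8…s1 = 1101 → error at position 13.

1101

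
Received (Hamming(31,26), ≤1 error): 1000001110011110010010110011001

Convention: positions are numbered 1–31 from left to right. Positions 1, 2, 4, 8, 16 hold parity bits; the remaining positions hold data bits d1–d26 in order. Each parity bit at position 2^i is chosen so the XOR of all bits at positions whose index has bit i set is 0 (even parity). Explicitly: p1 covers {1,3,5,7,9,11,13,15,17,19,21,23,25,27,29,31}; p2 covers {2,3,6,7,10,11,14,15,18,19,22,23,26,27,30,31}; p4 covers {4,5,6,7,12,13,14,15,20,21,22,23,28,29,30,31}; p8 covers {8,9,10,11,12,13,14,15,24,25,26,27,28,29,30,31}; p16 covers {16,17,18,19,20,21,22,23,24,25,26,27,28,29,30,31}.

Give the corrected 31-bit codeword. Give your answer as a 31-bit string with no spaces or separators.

1000001110011110010010010011001

s1 (pos 1,3,5,7,9,11,13,15,17,19,21,23,25,27,29,31): 1⊕0⊕0⊕1⊕1⊕0⊕1⊕1⊕0⊕0⊕1⊕1⊕0⊕1⊕0⊕1 = 1
s2 (pos 2,3,6,7,10,11,14,15,18,19,22,23,26,27,30,31): 0⊕0⊕0⊕1⊕0⊕0⊕1⊕1⊕1⊕0⊕0⊕1⊕0⊕1⊕0⊕1 = 1
s4 (pos 4,5,6,7,12,13,14,15,20,21,22,23,28,29,30,31): 0⊕0⊕0⊕1⊕1⊕1⊕1⊕1⊕0⊕1⊕0⊕1⊕1⊕0⊕0⊕1 = 1
s8 (pos 8,9,10,11,12,13,14,15,24,25,26,27,28,29,30,31): 1⊕1⊕0⊕0⊕1⊕1⊕1⊕1⊕1⊕0⊕0⊕1⊕1⊕0⊕0⊕1 = 0
s16 (pos 16,17,18,19,20,21,22,23,24,25,26,27,28,29,30,31): 0⊕0⊕1⊕0⊕0⊕1⊕0⊕1⊕1⊕0⊕0⊕1⊕1⊕0⊕0⊕1 = 1
Syndrome s16…s1 = 10111 → error at position 23.
Flip position 23: 1000001110011110010010110011001 → 1000001110011110010010010011001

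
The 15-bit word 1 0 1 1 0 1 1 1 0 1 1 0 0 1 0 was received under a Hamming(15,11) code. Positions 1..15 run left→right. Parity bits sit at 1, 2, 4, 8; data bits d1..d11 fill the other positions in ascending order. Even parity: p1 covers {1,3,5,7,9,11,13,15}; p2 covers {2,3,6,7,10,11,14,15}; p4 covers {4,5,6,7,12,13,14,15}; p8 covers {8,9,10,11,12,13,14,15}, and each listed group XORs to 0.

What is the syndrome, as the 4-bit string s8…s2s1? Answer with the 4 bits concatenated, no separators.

0000

s1 (pos 1,3,5,7,9,11,13,15): 1⊕1⊕0⊕1⊕0⊕1⊕0⊕0 = 0
s2 (pos 2,3,6,7,10,11,14,15): 0⊕1⊕1⊕1⊕1⊕1⊕1⊕0 = 0
s4 (pos 4,5,6,7,12,13,14,15): 1⊕0⊕1⊕1⊕0⊕0⊕1⊕0 = 0
s8 (pos 8,9,10,11,12,13,14,15): 1⊕0⊕1⊕1⊕0⊕0⊕1⊕0 = 0
Syndrome s8…s1 = 0000 → no error.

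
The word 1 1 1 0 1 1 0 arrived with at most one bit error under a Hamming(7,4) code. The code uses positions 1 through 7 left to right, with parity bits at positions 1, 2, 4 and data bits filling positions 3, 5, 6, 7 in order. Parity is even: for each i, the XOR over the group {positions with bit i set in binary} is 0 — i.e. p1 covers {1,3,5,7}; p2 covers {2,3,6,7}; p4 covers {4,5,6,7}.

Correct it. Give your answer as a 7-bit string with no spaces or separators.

1100110

s1 (pos 1,3,5,7): 1⊕1⊕1⊕0 = 1
s2 (pos 2,3,6,7): 1⊕1⊕1⊕0 = 1
s4 (pos 4,5,6,7): 0⊕1⊕1⊕0 = 0
Syndrome s4…s1 = 011 → error at position 3.
Flip position 3: 1110110 → 1100110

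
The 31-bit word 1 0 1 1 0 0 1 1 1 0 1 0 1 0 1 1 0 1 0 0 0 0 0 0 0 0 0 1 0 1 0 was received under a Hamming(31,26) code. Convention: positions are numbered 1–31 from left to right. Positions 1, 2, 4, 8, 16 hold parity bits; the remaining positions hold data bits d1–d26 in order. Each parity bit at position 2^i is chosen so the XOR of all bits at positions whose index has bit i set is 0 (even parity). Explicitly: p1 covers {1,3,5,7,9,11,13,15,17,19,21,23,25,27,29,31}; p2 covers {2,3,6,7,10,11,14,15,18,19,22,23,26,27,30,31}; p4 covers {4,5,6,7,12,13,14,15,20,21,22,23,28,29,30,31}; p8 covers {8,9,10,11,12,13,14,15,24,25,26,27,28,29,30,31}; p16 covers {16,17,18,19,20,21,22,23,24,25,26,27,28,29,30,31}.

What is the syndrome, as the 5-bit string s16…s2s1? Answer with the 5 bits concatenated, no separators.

s1 (pos 1,3,5,7,9,11,13,15,17,19,21,23,25,27,29,31): 1⊕1⊕0⊕1⊕1⊕1⊕1⊕1⊕0⊕0⊕0⊕0⊕0⊕0⊕0⊕0 = 1
s2 (pos 2,3,6,7,10,11,14,15,18,19,22,23,26,27,30,31): 0⊕1⊕0⊕1⊕0⊕1⊕0⊕1⊕1⊕0⊕0⊕0⊕0⊕0⊕1⊕0 = 0
s4 (pos 4,5,6,7,12,13,14,15,20,21,22,23,28,29,30,31): 1⊕0⊕0⊕1⊕0⊕1⊕0⊕1⊕0⊕0⊕0⊕0⊕1⊕0⊕1⊕0 = 0
s8 (pos 8,9,10,11,12,13,14,15,24,25,26,27,28,29,30,31): 1⊕1⊕0⊕1⊕0⊕1⊕0⊕1⊕0⊕0⊕0⊕0⊕1⊕0⊕1⊕0 = 1
s16 (pos 16,17,18,19,20,21,22,23,24,25,26,27,28,29,30,31): 1⊕0⊕1⊕0⊕0⊕0⊕0⊕0⊕0⊕0⊕0⊕0⊕1⊕0⊕1⊕0 = 0
Syndrome s16…s1 = 01001 → error at position 9.

01001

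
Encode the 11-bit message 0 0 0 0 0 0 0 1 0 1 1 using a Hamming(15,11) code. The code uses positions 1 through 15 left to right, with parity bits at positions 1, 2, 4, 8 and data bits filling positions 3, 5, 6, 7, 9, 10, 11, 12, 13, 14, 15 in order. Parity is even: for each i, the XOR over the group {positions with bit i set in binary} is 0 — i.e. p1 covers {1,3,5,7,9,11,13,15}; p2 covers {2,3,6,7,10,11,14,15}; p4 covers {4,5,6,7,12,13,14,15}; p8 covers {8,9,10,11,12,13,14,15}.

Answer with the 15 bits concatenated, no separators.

Place data at non-parity positions: p1 p2 0 p4 0 0 0 p8 0 0 0 1 0 1 1
p1 (pos 1,3,5,7,9,11,13,15): XOR of data positions = 0⊕0⊕0⊕0⊕0⊕0⊕1 = 1
p2 (pos 2,3,6,7,10,11,14,15): XOR of data positions = 0⊕0⊕0⊕0⊕0⊕1⊕1 = 0
p4 (pos 4,5,6,7,12,13,14,15): XOR of data positions = 0⊕0⊕0⊕1⊕0⊕1⊕1 = 1
p8 (pos 8,9,10,11,12,13,14,15): XOR of data positions = 0⊕0⊕0⊕1⊕0⊕1⊕1 = 1
Codeword: 100100010001011

100100010001011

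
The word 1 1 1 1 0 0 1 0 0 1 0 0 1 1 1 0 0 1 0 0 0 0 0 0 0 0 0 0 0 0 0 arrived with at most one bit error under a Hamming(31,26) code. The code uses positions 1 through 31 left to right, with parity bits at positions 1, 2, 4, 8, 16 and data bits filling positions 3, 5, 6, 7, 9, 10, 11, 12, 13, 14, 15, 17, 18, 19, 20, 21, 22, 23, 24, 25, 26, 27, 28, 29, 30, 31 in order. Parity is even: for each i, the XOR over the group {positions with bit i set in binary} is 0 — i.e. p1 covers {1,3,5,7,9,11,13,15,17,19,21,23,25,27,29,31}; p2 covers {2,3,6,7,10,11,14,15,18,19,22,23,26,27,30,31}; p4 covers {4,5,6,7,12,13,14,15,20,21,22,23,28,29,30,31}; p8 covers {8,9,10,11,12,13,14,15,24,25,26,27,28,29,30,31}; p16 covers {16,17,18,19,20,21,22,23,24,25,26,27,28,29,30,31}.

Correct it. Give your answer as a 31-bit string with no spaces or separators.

s1 (pos 1,3,5,7,9,11,13,15,17,19,21,23,25,27,29,31): 1⊕1⊕0⊕1⊕0⊕0⊕1⊕1⊕0⊕0⊕0⊕0⊕0⊕0⊕0⊕0 = 1
s2 (pos 2,3,6,7,10,11,14,15,18,19,22,23,26,27,30,31): 1⊕1⊕0⊕1⊕1⊕0⊕1⊕1⊕1⊕0⊕0⊕0⊕0⊕0⊕0⊕0 = 1
s4 (pos 4,5,6,7,12,13,14,15,20,21,22,23,28,29,30,31): 1⊕0⊕0⊕1⊕0⊕1⊕1⊕1⊕0⊕0⊕0⊕0⊕0⊕0⊕0⊕0 = 1
s8 (pos 8,9,10,11,12,13,14,15,24,25,26,27,28,29,30,31): 0⊕0⊕1⊕0⊕0⊕1⊕1⊕1⊕0⊕0⊕0⊕0⊕0⊕0⊕0⊕0 = 0
s16 (pos 16,17,18,19,20,21,22,23,24,25,26,27,28,29,30,31): 0⊕0⊕1⊕0⊕0⊕0⊕0⊕0⊕0⊕0⊕0⊕0⊕0⊕0⊕0⊕0 = 1
Syndrome s16…s1 = 10111 → error at position 23.
Flip position 23: 1111001001001110010000000000000 → 1111001001001110010000100000000

1111001001001110010000100000000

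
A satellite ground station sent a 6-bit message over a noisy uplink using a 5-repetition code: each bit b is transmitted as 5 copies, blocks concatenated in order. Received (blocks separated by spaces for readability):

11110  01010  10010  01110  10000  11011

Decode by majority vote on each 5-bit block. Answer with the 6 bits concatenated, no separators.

Block 1 (11110): 4 ones → 1
Block 2 (01010): 2 ones → 0
Block 3 (10010): 2 ones → 0
Block 4 (01110): 3 ones → 1
Block 5 (10000): 1 one → 0
Block 6 (11011): 4 ones → 1

100101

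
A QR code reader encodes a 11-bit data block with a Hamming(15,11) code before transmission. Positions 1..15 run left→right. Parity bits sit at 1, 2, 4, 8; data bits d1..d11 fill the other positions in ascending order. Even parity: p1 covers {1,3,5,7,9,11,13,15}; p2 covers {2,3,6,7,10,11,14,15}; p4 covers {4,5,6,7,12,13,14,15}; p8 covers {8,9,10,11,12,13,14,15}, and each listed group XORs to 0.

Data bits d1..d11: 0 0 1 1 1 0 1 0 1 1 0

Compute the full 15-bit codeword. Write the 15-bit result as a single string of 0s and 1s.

000001101010110

Place data at non-parity positions: p1 p2 0 p4 0 1 1 p8 1 0 1 0 1 1 0
p1 (pos 1,3,5,7,9,11,13,15): XOR of data positions = 0⊕0⊕1⊕1⊕1⊕1⊕0 = 0
p2 (pos 2,3,6,7,10,11,14,15): XOR of data positions = 0⊕1⊕1⊕0⊕1⊕1⊕0 = 0
p4 (pos 4,5,6,7,12,13,14,15): XOR of data positions = 0⊕1⊕1⊕0⊕1⊕1⊕0 = 0
p8 (pos 8,9,10,11,12,13,14,15): XOR of data positions = 1⊕0⊕1⊕0⊕1⊕1⊕0 = 0
Codeword: 000001101010110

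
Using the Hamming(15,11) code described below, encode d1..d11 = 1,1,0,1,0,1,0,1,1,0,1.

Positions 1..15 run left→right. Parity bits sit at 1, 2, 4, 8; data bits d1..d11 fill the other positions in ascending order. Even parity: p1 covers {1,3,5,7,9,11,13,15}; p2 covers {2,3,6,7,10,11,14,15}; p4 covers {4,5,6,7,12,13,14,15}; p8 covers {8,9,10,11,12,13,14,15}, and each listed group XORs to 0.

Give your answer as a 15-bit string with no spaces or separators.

Place data at non-parity positions: p1 p2 1 p4 1 0 1 p8 0 1 0 1 1 0 1
p1 (pos 1,3,5,7,9,11,13,15): XOR of data positions = 1⊕1⊕1⊕0⊕0⊕1⊕1 = 1
p2 (pos 2,3,6,7,10,11,14,15): XOR of data positions = 1⊕0⊕1⊕1⊕0⊕0⊕1 = 0
p4 (pos 4,5,6,7,12,13,14,15): XOR of data positions = 1⊕0⊕1⊕1⊕1⊕0⊕1 = 1
p8 (pos 8,9,10,11,12,13,14,15): XOR of data positions = 0⊕1⊕0⊕1⊕1⊕0⊕1 = 0
Codeword: 101110100101101

101110100101101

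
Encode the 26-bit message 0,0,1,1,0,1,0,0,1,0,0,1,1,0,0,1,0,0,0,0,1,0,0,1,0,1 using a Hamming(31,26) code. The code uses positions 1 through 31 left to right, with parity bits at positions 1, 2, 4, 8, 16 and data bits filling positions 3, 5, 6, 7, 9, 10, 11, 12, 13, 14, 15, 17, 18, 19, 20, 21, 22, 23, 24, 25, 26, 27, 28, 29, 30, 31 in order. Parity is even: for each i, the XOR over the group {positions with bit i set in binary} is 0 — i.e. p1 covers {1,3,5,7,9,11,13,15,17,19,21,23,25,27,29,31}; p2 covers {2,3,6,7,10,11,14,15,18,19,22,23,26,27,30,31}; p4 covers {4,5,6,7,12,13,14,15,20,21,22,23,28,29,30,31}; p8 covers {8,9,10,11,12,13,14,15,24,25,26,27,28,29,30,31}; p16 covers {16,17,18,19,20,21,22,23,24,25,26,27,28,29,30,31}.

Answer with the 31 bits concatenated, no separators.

Place data at non-parity positions: p1 p2 0 p4 0 1 1 p8 0 1 0 0 1 0 0 p16 1 1 0 0 1 0 0 0 0 1 0 0 1 0 1
p1 (pos 1,3,5,7,9,11,13,15,17,19,21,23,25,27,29,31): XOR of data positions = 0⊕0⊕1⊕0⊕0⊕1⊕0⊕1⊕0⊕1⊕0⊕0⊕0⊕1⊕1 = 0
p2 (pos 2,3,6,7,10,11,14,15,18,19,22,23,26,27,30,31): XOR of data positions = 0⊕1⊕1⊕1⊕0⊕0⊕0⊕1⊕0⊕0⊕0⊕1⊕0⊕0⊕1 = 0
p4 (pos 4,5,6,7,12,13,14,15,20,21,22,23,28,29,30,31): XOR of data positions = 0⊕1⊕1⊕0⊕1⊕0⊕0⊕0⊕1⊕0⊕0⊕0⊕1⊕0⊕1 = 0
p8 (pos 8,9,10,11,12,13,14,15,24,25,26,27,28,29,30,31): XOR of data positions = 0⊕1⊕0⊕0⊕1⊕0⊕0⊕0⊕0⊕1⊕0⊕0⊕1⊕0⊕1 = 1
p16 (pos 16,17,18,19,20,21,22,23,24,25,26,27,28,29,30,31): XOR of data positions = 1⊕1⊕0⊕0⊕1⊕0⊕0⊕0⊕0⊕1⊕0⊕0⊕1⊕0⊕1 = 0
Codeword: 0000011101001000110010000100101

0000011101001000110010000100101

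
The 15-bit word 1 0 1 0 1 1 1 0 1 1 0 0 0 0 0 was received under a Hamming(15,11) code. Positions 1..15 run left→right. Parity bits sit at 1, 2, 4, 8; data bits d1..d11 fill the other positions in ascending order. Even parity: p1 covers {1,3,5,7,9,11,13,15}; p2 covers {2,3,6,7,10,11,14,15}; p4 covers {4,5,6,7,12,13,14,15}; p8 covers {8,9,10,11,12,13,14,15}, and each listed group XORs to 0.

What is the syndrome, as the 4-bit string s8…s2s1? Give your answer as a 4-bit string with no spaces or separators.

0101

s1 (pos 1,3,5,7,9,11,13,15): 1⊕1⊕1⊕1⊕1⊕0⊕0⊕0 = 1
s2 (pos 2,3,6,7,10,11,14,15): 0⊕1⊕1⊕1⊕1⊕0⊕0⊕0 = 0
s4 (pos 4,5,6,7,12,13,14,15): 0⊕1⊕1⊕1⊕0⊕0⊕0⊕0 = 1
s8 (pos 8,9,10,11,12,13,14,15): 0⊕1⊕1⊕0⊕0⊕0⊕0⊕0 = 0
Syndrome s8…s1 = 0101 → error at position 5.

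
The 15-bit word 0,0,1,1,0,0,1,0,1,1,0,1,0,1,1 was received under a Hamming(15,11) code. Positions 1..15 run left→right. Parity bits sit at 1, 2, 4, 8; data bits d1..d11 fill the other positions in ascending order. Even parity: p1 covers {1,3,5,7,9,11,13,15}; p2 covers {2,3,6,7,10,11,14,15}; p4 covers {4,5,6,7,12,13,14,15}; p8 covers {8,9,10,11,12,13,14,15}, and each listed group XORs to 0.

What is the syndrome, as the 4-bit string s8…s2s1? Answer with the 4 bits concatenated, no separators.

1110

s1 (pos 1,3,5,7,9,11,13,15): 0⊕1⊕0⊕1⊕1⊕0⊕0⊕1 = 0
s2 (pos 2,3,6,7,10,11,14,15): 0⊕1⊕0⊕1⊕1⊕0⊕1⊕1 = 1
s4 (pos 4,5,6,7,12,13,14,15): 1⊕0⊕0⊕1⊕1⊕0⊕1⊕1 = 1
s8 (pos 8,9,10,11,12,13,14,15): 0⊕1⊕1⊕0⊕1⊕0⊕1⊕1 = 1
Syndrome s8…s1 = 1110 → error at position 14.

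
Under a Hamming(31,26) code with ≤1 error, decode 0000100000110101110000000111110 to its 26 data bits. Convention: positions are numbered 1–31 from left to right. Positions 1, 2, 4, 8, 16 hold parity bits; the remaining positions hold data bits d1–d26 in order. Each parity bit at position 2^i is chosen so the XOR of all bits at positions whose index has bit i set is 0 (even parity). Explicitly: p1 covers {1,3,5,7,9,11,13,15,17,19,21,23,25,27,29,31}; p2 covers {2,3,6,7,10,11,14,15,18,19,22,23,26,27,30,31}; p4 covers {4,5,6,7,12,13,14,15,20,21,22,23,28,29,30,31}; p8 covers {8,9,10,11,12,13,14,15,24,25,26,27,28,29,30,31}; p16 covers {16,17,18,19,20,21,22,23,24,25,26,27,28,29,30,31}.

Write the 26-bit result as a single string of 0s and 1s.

01000011010110000000111110

s1 (pos 1,3,5,7,9,11,13,15,17,19,21,23,25,27,29,31): 0⊕0⊕1⊕0⊕0⊕1⊕0⊕0⊕1⊕0⊕0⊕0⊕0⊕1⊕1⊕0 = 1
s2 (pos 2,3,6,7,10,11,14,15,18,19,22,23,26,27,30,31): 0⊕0⊕0⊕0⊕0⊕1⊕1⊕0⊕1⊕0⊕0⊕0⊕1⊕1⊕1⊕0 = 0
s4 (pos 4,5,6,7,12,13,14,15,20,21,22,23,28,29,30,31): 0⊕1⊕0⊕0⊕1⊕0⊕1⊕0⊕0⊕0⊕0⊕0⊕1⊕1⊕1⊕0 = 0
s8 (pos 8,9,10,11,12,13,14,15,24,25,26,27,28,29,30,31): 0⊕0⊕0⊕1⊕1⊕0⊕1⊕0⊕0⊕0⊕1⊕1⊕1⊕1⊕1⊕0 = 0
s16 (pos 16,17,18,19,20,21,22,23,24,25,26,27,28,29,30,31): 1⊕1⊕1⊕0⊕0⊕0⊕0⊕0⊕0⊕0⊕1⊕1⊕1⊕1⊕1⊕0 = 0
Syndrome s16…s1 = 00001 → error at position 1.
Flip position 1: 0000100000110101110000000111110 → 1000100000110101110000000111110
Read data bits from positions 3,5,6,7,9,10,11,12,13,14,15,17,18,19,20,21,22,23,24,25,26,27,28,29,30,31: 01000011010110000000111110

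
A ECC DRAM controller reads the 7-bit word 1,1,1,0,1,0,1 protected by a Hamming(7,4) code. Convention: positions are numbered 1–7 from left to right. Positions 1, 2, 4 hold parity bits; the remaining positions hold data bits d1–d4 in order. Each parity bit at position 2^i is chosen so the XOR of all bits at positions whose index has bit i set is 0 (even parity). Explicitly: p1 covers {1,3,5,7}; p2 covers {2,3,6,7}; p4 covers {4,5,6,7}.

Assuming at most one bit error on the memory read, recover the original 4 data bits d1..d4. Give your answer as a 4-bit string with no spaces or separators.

s1 (pos 1,3,5,7): 1⊕1⊕1⊕1 = 0
s2 (pos 2,3,6,7): 1⊕1⊕0⊕1 = 1
s4 (pos 4,5,6,7): 0⊕1⊕0⊕1 = 0
Syndrome s4…s1 = 010 → error at position 2.
Flip position 2: 1110101 → 1010101
Read data bits from positions 3,5,6,7: 1101

1101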